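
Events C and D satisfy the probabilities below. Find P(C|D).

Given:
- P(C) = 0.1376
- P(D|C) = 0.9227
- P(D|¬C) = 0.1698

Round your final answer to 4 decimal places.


Bayes' theorem: P(C|D) = P(D|C) × P(C) / P(D)

Step 1: Calculate P(D) using law of total probability
P(D) = P(D|C)P(C) + P(D|¬C)P(¬C)
     = 0.9227 × 0.1376 + 0.1698 × 0.8624
     = 0.12696352 + 0.14643552
     = 0.27339904

Step 2: Apply Bayes' theorem
P(C|D) = P(D|C) × P(C) / P(D)
       = 0.12696352 / 0.27339904
       = 0.4644


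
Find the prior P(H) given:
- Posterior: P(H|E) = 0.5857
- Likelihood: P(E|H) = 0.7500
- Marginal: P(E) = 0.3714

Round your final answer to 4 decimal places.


From Bayes' theorem: P(H|E) = P(E|H) × P(H) / P(E)

Rearranging for P(H):
P(H) = P(H|E) × P(E) / P(E|H)
     = 0.5857 × 0.3714 / 0.7500
     = 0.21752898 / 0.7500
     = 0.2900


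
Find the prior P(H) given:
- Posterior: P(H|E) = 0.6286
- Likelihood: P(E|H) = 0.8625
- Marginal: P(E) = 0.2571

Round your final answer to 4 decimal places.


From Bayes' theorem: P(H|E) = P(E|H) × P(H) / P(E)

Rearranging for P(H):
P(H) = P(H|E) × P(E) / P(E|H)
     = 0.6286 × 0.2571 / 0.8625
     = 0.16161306 / 0.8625
     = 0.1874


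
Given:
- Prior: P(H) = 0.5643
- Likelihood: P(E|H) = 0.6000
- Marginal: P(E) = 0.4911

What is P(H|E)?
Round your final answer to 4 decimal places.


Using Bayes' theorem:

P(H|E) = P(E|H) × P(H) / P(E)
       = 0.6000 × 0.5643 / 0.4911
       = 0.33858000 / 0.4911
       = 0.6894

The evidence strengthens our belief in H.
Prior: 0.5643 → Posterior: 0.6894


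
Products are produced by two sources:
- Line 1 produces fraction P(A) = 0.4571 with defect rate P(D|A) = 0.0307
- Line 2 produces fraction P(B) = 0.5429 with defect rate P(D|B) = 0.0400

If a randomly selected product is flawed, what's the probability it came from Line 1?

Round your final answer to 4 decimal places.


Let A = from Line 1, D = flawed

Given:
- P(A) = 0.4571, P(B) = 0.5429
- P(D|A) = 0.0307, P(D|B) = 0.0400

Step 1: Find P(D)
P(D) = P(D|A)P(A) + P(D|B)P(B)
     = 0.0307 × 0.4571 + 0.0400 × 0.5429
     = 0.01403297 + 0.02171600
     = 0.03574897

Step 2: Apply Bayes' theorem
P(A|D) = P(D|A)P(A) / P(D)
       = 0.01403297 / 0.03574897
       = 0.3925


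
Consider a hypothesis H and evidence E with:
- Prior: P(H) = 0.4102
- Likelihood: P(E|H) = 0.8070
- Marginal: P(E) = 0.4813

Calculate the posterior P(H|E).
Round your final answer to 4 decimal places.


Using Bayes' theorem:

P(H|E) = P(E|H) × P(H) / P(E)
       = 0.8070 × 0.4102 / 0.4813
       = 0.33103140 / 0.4813
       = 0.6878

The evidence strengthens our belief in H.
Prior: 0.4102 → Posterior: 0.6878


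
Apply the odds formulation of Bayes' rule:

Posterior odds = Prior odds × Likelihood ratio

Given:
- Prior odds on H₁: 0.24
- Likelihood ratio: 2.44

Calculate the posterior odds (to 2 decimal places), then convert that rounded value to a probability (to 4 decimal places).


Step 1: Calculate posterior odds
Posterior odds = Prior odds × LR
               = 0.24 × 2.44
               = 0.59

Step 2: Convert to probability
P(H₁|E) = Posterior odds / (1 + Posterior odds)
       = 0.59 / (1 + 0.59)
       = 0.59 / 1.59
       = 0.3711

The evidence increased P(H₁) from 0.1935 to 0.3711.


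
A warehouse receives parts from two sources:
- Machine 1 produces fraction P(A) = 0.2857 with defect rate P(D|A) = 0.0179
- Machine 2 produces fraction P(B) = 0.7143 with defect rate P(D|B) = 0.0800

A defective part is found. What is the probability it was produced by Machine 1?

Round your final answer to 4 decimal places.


Let A = from Machine 1, D = defective

Given:
- P(A) = 0.2857, P(B) = 0.7143
- P(D|A) = 0.0179, P(D|B) = 0.0800

Step 1: Find P(D)
P(D) = P(D|A)P(A) + P(D|B)P(B)
     = 0.0179 × 0.2857 + 0.0800 × 0.7143
     = 0.00511403 + 0.05714400
     = 0.06225803

Step 2: Apply Bayes' theorem
P(A|D) = P(D|A)P(A) / P(D)
       = 0.00511403 / 0.06225803
       = 0.0821


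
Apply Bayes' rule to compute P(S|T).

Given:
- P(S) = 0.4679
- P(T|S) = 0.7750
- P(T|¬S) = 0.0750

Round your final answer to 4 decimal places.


Bayes' theorem: P(S|T) = P(T|S) × P(S) / P(T)

Step 1: Calculate P(T) using law of total probability
P(T) = P(T|S)P(S) + P(T|¬S)P(¬S)
     = 0.7750 × 0.4679 + 0.0750 × 0.5321
     = 0.36262250 + 0.03990750
     = 0.40253000

Step 2: Apply Bayes' theorem
P(S|T) = P(T|S) × P(S) / P(T)
       = 0.36262250 / 0.40253000
       = 0.9009


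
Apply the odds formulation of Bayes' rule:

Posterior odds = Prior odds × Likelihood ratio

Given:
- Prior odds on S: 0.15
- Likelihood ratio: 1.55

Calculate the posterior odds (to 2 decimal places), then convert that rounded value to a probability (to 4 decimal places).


Step 1: Calculate posterior odds
Posterior odds = Prior odds × LR
               = 0.15 × 1.55
               = 0.23

Step 2: Convert to probability
P(S|E) = Posterior odds / (1 + Posterior odds)
       = 0.23 / (1 + 0.23)
       = 0.23 / 1.23
       = 0.1870

The evidence increased P(S) from 0.1304 to 0.1870.


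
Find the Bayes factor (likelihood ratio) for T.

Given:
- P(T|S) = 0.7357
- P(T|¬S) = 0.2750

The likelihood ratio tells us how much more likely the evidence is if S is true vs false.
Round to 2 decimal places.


Likelihood Ratio (LR) = P(T|S) / P(T|¬S)

LR = 0.7357 / 0.2750
   = 2.68

The evidence is 2.68 times more likely if S is true than if S is false.
LR > 1, so observing T raises the odds in favor of S.


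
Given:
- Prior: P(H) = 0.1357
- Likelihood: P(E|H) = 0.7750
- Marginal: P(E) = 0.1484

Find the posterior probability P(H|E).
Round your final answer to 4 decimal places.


Using Bayes' theorem:

P(H|E) = P(E|H) × P(H) / P(E)
       = 0.7750 × 0.1357 / 0.1484
       = 0.10516750 / 0.1484
       = 0.7087

The evidence strengthens our belief in H.
Prior: 0.1357 → Posterior: 0.7087


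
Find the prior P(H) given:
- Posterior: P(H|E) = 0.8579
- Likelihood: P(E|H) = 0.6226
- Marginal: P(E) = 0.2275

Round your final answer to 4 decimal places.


From Bayes' theorem: P(H|E) = P(E|H) × P(H) / P(E)

Rearranging for P(H):
P(H) = P(H|E) × P(E) / P(E|H)
     = 0.8579 × 0.2275 / 0.6226
     = 0.19517225 / 0.6226
     = 0.3135


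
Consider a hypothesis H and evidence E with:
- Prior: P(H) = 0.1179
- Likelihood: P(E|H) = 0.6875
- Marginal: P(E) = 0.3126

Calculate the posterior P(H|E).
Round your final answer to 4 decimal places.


Using Bayes' theorem:

P(H|E) = P(E|H) × P(H) / P(E)
       = 0.6875 × 0.1179 / 0.3126
       = 0.08105625 / 0.3126
       = 0.2593

The evidence strengthens our belief in H.
Prior: 0.1179 → Posterior: 0.2593


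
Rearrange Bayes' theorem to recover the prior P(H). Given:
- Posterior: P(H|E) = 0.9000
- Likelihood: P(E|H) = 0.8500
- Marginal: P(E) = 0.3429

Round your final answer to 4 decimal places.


From Bayes' theorem: P(H|E) = P(E|H) × P(H) / P(E)

Rearranging for P(H):
P(H) = P(H|E) × P(E) / P(E|H)
     = 0.9000 × 0.3429 / 0.8500
     = 0.30861000 / 0.8500
     = 0.3631


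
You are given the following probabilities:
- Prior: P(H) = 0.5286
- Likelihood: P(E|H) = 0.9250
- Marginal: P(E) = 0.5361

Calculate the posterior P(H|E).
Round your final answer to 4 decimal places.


Using Bayes' theorem:

P(H|E) = P(E|H) × P(H) / P(E)
       = 0.9250 × 0.5286 / 0.5361
       = 0.48895500 / 0.5361
       = 0.9121

The evidence strengthens our belief in H.
Prior: 0.5286 → Posterior: 0.9121


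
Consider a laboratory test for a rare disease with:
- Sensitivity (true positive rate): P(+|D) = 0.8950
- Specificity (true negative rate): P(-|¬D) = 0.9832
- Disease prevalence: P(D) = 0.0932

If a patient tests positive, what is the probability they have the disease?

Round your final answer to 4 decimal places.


Let D = has disease, + = positive test

Given:
- P(D) = 0.0932 (prevalence)
- P(+|D) = 0.8950 (sensitivity)
- P(-|¬D) = 0.9832 (specificity)
- P(+|¬D) = 0.0168 (false positive rate = 1 - specificity)

Step 1: Find P(+)
P(+) = P(+|D)P(D) + P(+|¬D)P(¬D)
     = 0.8950 × 0.0932 + 0.0168 × 0.9068
     = 0.08341400 + 0.01523424
     = 0.09864824

Step 2: Apply Bayes' theorem for P(D|+)
P(D|+) = P(+|D)P(D) / P(+)
       = 0.08341400 / 0.09864824
       = 0.8456


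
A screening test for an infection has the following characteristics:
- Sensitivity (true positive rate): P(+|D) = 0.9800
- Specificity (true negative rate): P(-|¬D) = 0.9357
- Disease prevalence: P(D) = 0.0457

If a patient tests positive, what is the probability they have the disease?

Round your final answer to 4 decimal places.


Let D = has disease, + = positive test

Given:
- P(D) = 0.0457 (prevalence)
- P(+|D) = 0.9800 (sensitivity)
- P(-|¬D) = 0.9357 (specificity)
- P(+|¬D) = 0.0643 (false positive rate = 1 - specificity)

Step 1: Find P(+)
P(+) = P(+|D)P(D) + P(+|¬D)P(¬D)
     = 0.9800 × 0.0457 + 0.0643 × 0.9543
     = 0.04478600 + 0.06136149
     = 0.10614749

Step 2: Apply Bayes' theorem for P(D|+)
P(D|+) = P(+|D)P(D) / P(+)
       = 0.04478600 / 0.10614749
       = 0.4219


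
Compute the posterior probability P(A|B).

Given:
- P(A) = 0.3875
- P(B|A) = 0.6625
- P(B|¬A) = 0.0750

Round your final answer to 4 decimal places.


Bayes' theorem: P(A|B) = P(B|A) × P(A) / P(B)

Step 1: Calculate P(B) using law of total probability
P(B) = P(B|A)P(A) + P(B|¬A)P(¬A)
     = 0.6625 × 0.3875 + 0.0750 × 0.6125
     = 0.25671875 + 0.04593750
     = 0.30265625

Step 2: Apply Bayes' theorem
P(A|B) = P(B|A) × P(A) / P(B)
       = 0.25671875 / 0.30265625
       = 0.8482


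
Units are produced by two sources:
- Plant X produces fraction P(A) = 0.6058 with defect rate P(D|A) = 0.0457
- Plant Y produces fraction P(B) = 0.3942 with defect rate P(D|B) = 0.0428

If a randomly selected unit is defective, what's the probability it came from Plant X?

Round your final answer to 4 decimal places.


Let A = from Plant X, D = defective

Given:
- P(A) = 0.6058, P(B) = 0.3942
- P(D|A) = 0.0457, P(D|B) = 0.0428

Step 1: Find P(D)
P(D) = P(D|A)P(A) + P(D|B)P(B)
     = 0.0457 × 0.6058 + 0.0428 × 0.3942
     = 0.02768506 + 0.01687176
     = 0.04455682

Step 2: Apply Bayes' theorem
P(A|D) = P(D|A)P(A) / P(D)
       = 0.02768506 / 0.04455682
       = 0.6213


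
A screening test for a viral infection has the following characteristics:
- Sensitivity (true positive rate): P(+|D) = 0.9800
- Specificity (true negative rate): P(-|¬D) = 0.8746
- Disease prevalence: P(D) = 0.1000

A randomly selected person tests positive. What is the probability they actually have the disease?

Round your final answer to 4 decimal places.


Let D = has disease, + = positive test

Given:
- P(D) = 0.1000 (prevalence)
- P(+|D) = 0.9800 (sensitivity)
- P(-|¬D) = 0.8746 (specificity)
- P(+|¬D) = 0.1254 (false positive rate = 1 - specificity)

Step 1: Find P(+)
P(+) = P(+|D)P(D) + P(+|¬D)P(¬D)
     = 0.9800 × 0.1000 + 0.1254 × 0.9000
     = 0.09800000 + 0.11286000
     = 0.21086000

Step 2: Apply Bayes' theorem for P(D|+)
P(D|+) = P(+|D)P(D) / P(+)
       = 0.09800000 / 0.21086000
       = 0.4648


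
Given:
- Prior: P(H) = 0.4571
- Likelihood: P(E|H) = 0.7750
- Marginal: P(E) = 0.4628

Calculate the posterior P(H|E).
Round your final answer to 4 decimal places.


Using Bayes' theorem:

P(H|E) = P(E|H) × P(H) / P(E)
       = 0.7750 × 0.4571 / 0.4628
       = 0.35425250 / 0.4628
       = 0.7655

The evidence strengthens our belief in H.
Prior: 0.4571 → Posterior: 0.7655


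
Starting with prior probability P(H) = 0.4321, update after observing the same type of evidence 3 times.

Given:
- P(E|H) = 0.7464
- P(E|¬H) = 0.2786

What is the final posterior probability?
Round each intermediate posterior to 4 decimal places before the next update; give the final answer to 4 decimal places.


Sequential Bayesian updating:

Initial prior: P(H) = 0.4321

Update 1:
  P(E) = 0.7464 × 0.4321 + 0.2786 × 0.5679 = 0.32251944 + 0.15821694 = 0.48073638
  P(H|E) = 0.32251944 / 0.48073638 = 0.6709

Update 2:
  P(E) = 0.7464 × 0.6709 + 0.2786 × 0.3291 = 0.50075976 + 0.09168726 = 0.59244702
  P(H|E) = 0.50075976 / 0.59244702 = 0.8452

Update 3:
  P(E) = 0.7464 × 0.8452 + 0.2786 × 0.1548 = 0.63085728 + 0.04312728 = 0.67398456
  P(H|E) = 0.63085728 / 0.67398456 = 0.9360

Final posterior: 0.9360


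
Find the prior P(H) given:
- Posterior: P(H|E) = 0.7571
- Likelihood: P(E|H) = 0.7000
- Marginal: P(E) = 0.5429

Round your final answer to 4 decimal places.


From Bayes' theorem: P(H|E) = P(E|H) × P(H) / P(E)

Rearranging for P(H):
P(H) = P(H|E) × P(E) / P(E|H)
     = 0.7571 × 0.5429 / 0.7000
     = 0.41102959 / 0.7000
     = 0.5872


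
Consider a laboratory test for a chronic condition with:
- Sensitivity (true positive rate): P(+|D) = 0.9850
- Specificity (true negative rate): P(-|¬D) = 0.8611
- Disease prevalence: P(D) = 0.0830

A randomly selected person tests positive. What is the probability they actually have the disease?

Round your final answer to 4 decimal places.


Let D = has disease, + = positive test

Given:
- P(D) = 0.0830 (prevalence)
- P(+|D) = 0.9850 (sensitivity)
- P(-|¬D) = 0.8611 (specificity)
- P(+|¬D) = 0.1389 (false positive rate = 1 - specificity)

Step 1: Find P(+)
P(+) = P(+|D)P(D) + P(+|¬D)P(¬D)
     = 0.9850 × 0.0830 + 0.1389 × 0.9170
     = 0.08175500 + 0.12737130
     = 0.20912630

Step 2: Apply Bayes' theorem for P(D|+)
P(D|+) = P(+|D)P(D) / P(+)
       = 0.08175500 / 0.20912630
       = 0.3909


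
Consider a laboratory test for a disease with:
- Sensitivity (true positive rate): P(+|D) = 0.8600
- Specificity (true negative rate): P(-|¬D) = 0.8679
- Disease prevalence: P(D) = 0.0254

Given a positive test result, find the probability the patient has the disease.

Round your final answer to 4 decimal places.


Let D = has disease, + = positive test

Given:
- P(D) = 0.0254 (prevalence)
- P(+|D) = 0.8600 (sensitivity)
- P(-|¬D) = 0.8679 (specificity)
- P(+|¬D) = 0.1321 (false positive rate = 1 - specificity)

Step 1: Find P(+)
P(+) = P(+|D)P(D) + P(+|¬D)P(¬D)
     = 0.8600 × 0.0254 + 0.1321 × 0.9746
     = 0.02184400 + 0.12874466
     = 0.15058866

Step 2: Apply Bayes' theorem for P(D|+)
P(D|+) = P(+|D)P(D) / P(+)
       = 0.02184400 / 0.15058866
       = 0.1451


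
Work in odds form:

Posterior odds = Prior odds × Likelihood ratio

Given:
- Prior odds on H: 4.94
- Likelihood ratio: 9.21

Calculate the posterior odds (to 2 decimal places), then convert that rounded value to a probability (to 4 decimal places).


Step 1: Calculate posterior odds
Posterior odds = Prior odds × LR
               = 4.94 × 9.21
               = 45.50

Step 2: Convert to probability
P(H|E) = Posterior odds / (1 + Posterior odds)
       = 45.50 / (1 + 45.50)
       = 45.50 / 46.50
       = 0.9785

The evidence increased P(H) from 0.8316 to 0.9785.


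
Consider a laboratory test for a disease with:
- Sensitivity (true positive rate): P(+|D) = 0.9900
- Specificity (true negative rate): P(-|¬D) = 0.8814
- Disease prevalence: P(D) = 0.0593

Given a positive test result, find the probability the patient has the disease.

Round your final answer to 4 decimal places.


Let D = has disease, + = positive test

Given:
- P(D) = 0.0593 (prevalence)
- P(+|D) = 0.9900 (sensitivity)
- P(-|¬D) = 0.8814 (specificity)
- P(+|¬D) = 0.1186 (false positive rate = 1 - specificity)

Step 1: Find P(+)
P(+) = P(+|D)P(D) + P(+|¬D)P(¬D)
     = 0.9900 × 0.0593 + 0.1186 × 0.9407
     = 0.05870700 + 0.11156702
     = 0.17027402

Step 2: Apply Bayes' theorem for P(D|+)
P(D|+) = P(+|D)P(D) / P(+)
       = 0.05870700 / 0.17027402
       = 0.3448


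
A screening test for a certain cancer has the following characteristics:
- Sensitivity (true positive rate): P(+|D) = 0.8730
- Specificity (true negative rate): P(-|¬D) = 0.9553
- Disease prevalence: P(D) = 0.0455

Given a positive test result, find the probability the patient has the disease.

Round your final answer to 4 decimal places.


Let D = has disease, + = positive test

Given:
- P(D) = 0.0455 (prevalence)
- P(+|D) = 0.8730 (sensitivity)
- P(-|¬D) = 0.9553 (specificity)
- P(+|¬D) = 0.0447 (false positive rate = 1 - specificity)

Step 1: Find P(+)
P(+) = P(+|D)P(D) + P(+|¬D)P(¬D)
     = 0.8730 × 0.0455 + 0.0447 × 0.9545
     = 0.03972150 + 0.04266615
     = 0.08238765

Step 2: Apply Bayes' theorem for P(D|+)
P(D|+) = P(+|D)P(D) / P(+)
       = 0.03972150 / 0.08238765
       = 0.4821


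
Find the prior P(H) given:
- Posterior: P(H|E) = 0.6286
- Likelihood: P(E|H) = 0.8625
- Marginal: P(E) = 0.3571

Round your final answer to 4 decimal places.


From Bayes' theorem: P(H|E) = P(E|H) × P(H) / P(E)

Rearranging for P(H):
P(H) = P(H|E) × P(E) / P(E|H)
     = 0.6286 × 0.3571 / 0.8625
     = 0.22447306 / 0.8625
     = 0.2603


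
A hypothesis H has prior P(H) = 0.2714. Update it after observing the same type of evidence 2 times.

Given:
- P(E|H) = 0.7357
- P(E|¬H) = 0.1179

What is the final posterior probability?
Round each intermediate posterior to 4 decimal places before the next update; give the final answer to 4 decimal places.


Sequential Bayesian updating:

Initial prior: P(H) = 0.2714

Update 1:
  P(E) = 0.7357 × 0.2714 + 0.1179 × 0.7286 = 0.19966898 + 0.08590194 = 0.28557092
  P(H|E) = 0.19966898 / 0.28557092 = 0.6992

Update 2:
  P(E) = 0.7357 × 0.6992 + 0.1179 × 0.3008 = 0.51440144 + 0.03546432 = 0.54986576
  P(H|E) = 0.51440144 / 0.54986576 = 0.9355

Final posterior: 0.9355


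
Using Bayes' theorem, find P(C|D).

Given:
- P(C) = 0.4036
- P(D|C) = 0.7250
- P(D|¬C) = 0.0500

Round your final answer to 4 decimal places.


Bayes' theorem: P(C|D) = P(D|C) × P(C) / P(D)

Step 1: Calculate P(D) using law of total probability
P(D) = P(D|C)P(C) + P(D|¬C)P(¬C)
     = 0.7250 × 0.4036 + 0.0500 × 0.5964
     = 0.29261000 + 0.02982000
     = 0.32243000

Step 2: Apply Bayes' theorem
P(C|D) = P(D|C) × P(C) / P(D)
       = 0.29261000 / 0.32243000
       = 0.9075


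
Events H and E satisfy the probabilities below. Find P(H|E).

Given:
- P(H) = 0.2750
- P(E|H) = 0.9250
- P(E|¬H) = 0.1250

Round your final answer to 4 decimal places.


Bayes' theorem: P(H|E) = P(E|H) × P(H) / P(E)

Step 1: Calculate P(E) using law of total probability
P(E) = P(E|H)P(H) + P(E|¬H)P(¬H)
     = 0.9250 × 0.2750 + 0.1250 × 0.7250
     = 0.25437500 + 0.09062500
     = 0.34500000

Step 2: Apply Bayes' theorem
P(H|E) = P(E|H) × P(H) / P(E)
       = 0.25437500 / 0.34500000
       = 0.7373


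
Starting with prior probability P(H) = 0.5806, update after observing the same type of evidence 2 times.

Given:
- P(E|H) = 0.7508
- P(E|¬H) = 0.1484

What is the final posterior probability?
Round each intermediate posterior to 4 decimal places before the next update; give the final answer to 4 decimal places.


Sequential Bayesian updating:

Initial prior: P(H) = 0.5806

Update 1:
  P(E) = 0.7508 × 0.5806 + 0.1484 × 0.4194 = 0.43591448 + 0.06223896 = 0.49815344
  P(H|E) = 0.43591448 / 0.49815344 = 0.8751

Update 2:
  P(E) = 0.7508 × 0.8751 + 0.1484 × 0.1249 = 0.65702508 + 0.01853516 = 0.67556024
  P(H|E) = 0.65702508 / 0.67556024 = 0.9726

Final posterior: 0.9726


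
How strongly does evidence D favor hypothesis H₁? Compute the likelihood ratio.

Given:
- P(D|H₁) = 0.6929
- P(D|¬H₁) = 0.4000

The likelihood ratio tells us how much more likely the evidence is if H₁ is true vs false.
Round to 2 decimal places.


Likelihood Ratio (LR) = P(D|H₁) / P(D|¬H₁)

LR = 0.6929 / 0.4000
   = 1.73

The evidence is 1.73 times more likely if H₁ is true than if H₁ is false.
LR > 1, so observing D raises the odds in favor of H₁.


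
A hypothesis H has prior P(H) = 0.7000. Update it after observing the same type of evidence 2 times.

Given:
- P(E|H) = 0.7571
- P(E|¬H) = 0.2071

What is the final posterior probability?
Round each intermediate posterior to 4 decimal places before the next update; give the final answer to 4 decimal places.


Sequential Bayesian updating:

Initial prior: P(H) = 0.7000

Update 1:
  P(E) = 0.7571 × 0.7000 + 0.2071 × 0.3000 = 0.52997000 + 0.06213000 = 0.59210000
  P(H|E) = 0.52997000 / 0.59210000 = 0.8951

Update 2:
  P(E) = 0.7571 × 0.8951 + 0.2071 × 0.1049 = 0.67768021 + 0.02172479 = 0.69940500
  P(H|E) = 0.67768021 / 0.69940500 = 0.9689

Final posterior: 0.9689


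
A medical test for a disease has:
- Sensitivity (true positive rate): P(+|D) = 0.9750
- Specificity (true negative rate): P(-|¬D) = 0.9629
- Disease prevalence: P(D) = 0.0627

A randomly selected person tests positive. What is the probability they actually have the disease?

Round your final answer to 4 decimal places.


Let D = has disease, + = positive test

Given:
- P(D) = 0.0627 (prevalence)
- P(+|D) = 0.9750 (sensitivity)
- P(-|¬D) = 0.9629 (specificity)
- P(+|¬D) = 0.0371 (false positive rate = 1 - specificity)

Step 1: Find P(+)
P(+) = P(+|D)P(D) + P(+|¬D)P(¬D)
     = 0.9750 × 0.0627 + 0.0371 × 0.9373
     = 0.06113250 + 0.03477383
     = 0.09590633

Step 2: Apply Bayes' theorem for P(D|+)
P(D|+) = P(+|D)P(D) / P(+)
       = 0.06113250 / 0.09590633
       = 0.6374


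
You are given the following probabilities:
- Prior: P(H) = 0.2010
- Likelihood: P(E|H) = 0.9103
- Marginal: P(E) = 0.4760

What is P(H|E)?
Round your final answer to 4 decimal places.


Using Bayes' theorem:

P(H|E) = P(E|H) × P(H) / P(E)
       = 0.9103 × 0.2010 / 0.4760
       = 0.18297030 / 0.4760
       = 0.3844

The evidence strengthens our belief in H.
Prior: 0.2010 → Posterior: 0.3844


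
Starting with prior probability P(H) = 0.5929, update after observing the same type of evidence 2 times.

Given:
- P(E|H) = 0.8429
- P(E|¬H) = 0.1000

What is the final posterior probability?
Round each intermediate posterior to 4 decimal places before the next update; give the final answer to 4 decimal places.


Sequential Bayesian updating:

Initial prior: P(H) = 0.5929

Update 1:
  P(E) = 0.8429 × 0.5929 + 0.1000 × 0.4071 = 0.49975541 + 0.04071000 = 0.54046541
  P(H|E) = 0.49975541 / 0.54046541 = 0.9247

Update 2:
  P(E) = 0.8429 × 0.9247 + 0.1000 × 0.0753 = 0.77942963 + 0.00753000 = 0.78695963
  P(H|E) = 0.77942963 / 0.78695963 = 0.9904

Final posterior: 0.9904


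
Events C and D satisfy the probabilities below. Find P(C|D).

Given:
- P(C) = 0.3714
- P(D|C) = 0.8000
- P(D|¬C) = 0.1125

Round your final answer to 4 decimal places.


Bayes' theorem: P(C|D) = P(D|C) × P(C) / P(D)

Step 1: Calculate P(D) using law of total probability
P(D) = P(D|C)P(C) + P(D|¬C)P(¬C)
     = 0.8000 × 0.3714 + 0.1125 × 0.6286
     = 0.29712000 + 0.07071750
     = 0.36783750

Step 2: Apply Bayes' theorem
P(C|D) = P(D|C) × P(C) / P(D)
       = 0.29712000 / 0.36783750
       = 0.8077


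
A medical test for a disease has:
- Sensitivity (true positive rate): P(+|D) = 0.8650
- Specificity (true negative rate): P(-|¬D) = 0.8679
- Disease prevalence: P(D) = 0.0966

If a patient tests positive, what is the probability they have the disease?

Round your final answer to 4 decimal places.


Let D = has disease, + = positive test

Given:
- P(D) = 0.0966 (prevalence)
- P(+|D) = 0.8650 (sensitivity)
- P(-|¬D) = 0.8679 (specificity)
- P(+|¬D) = 0.1321 (false positive rate = 1 - specificity)

Step 1: Find P(+)
P(+) = P(+|D)P(D) + P(+|¬D)P(¬D)
     = 0.8650 × 0.0966 + 0.1321 × 0.9034
     = 0.08355900 + 0.11933914
     = 0.20289814

Step 2: Apply Bayes' theorem for P(D|+)
P(D|+) = P(+|D)P(D) / P(+)
       = 0.08355900 / 0.20289814
       = 0.4118


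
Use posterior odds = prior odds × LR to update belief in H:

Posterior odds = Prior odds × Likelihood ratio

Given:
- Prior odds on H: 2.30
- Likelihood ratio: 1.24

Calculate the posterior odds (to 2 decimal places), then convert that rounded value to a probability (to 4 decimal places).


Step 1: Calculate posterior odds
Posterior odds = Prior odds × LR
               = 2.30 × 1.24
               = 2.85

Step 2: Convert to probability
P(H|E) = Posterior odds / (1 + Posterior odds)
       = 2.85 / (1 + 2.85)
       = 2.85 / 3.85
       = 0.7403

The evidence increased P(H) from 0.6970 to 0.7403.


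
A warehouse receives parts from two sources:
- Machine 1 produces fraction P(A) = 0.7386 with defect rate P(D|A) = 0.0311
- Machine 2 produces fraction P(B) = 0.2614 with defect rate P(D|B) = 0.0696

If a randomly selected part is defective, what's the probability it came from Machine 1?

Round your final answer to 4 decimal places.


Let A = from Machine 1, D = defective

Given:
- P(A) = 0.7386, P(B) = 0.2614
- P(D|A) = 0.0311, P(D|B) = 0.0696

Step 1: Find P(D)
P(D) = P(D|A)P(A) + P(D|B)P(B)
     = 0.0311 × 0.7386 + 0.0696 × 0.2614
     = 0.02297046 + 0.01819344
     = 0.04116390

Step 2: Apply Bayes' theorem
P(A|D) = P(D|A)P(A) / P(D)
       = 0.02297046 / 0.04116390
       = 0.5580


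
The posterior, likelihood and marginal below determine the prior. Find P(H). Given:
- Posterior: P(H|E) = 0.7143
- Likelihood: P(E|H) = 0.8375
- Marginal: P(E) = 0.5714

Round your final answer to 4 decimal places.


From Bayes' theorem: P(H|E) = P(E|H) × P(H) / P(E)

Rearranging for P(H):
P(H) = P(H|E) × P(E) / P(E|H)
     = 0.7143 × 0.5714 / 0.8375
     = 0.40815102 / 0.8375
     = 0.4873


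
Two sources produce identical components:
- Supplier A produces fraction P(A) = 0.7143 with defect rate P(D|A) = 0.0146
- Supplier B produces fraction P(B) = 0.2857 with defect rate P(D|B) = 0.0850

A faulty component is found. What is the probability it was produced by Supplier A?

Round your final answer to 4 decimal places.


Let A = from Supplier A, D = faulty

Given:
- P(A) = 0.7143, P(B) = 0.2857
- P(D|A) = 0.0146, P(D|B) = 0.0850

Step 1: Find P(D)
P(D) = P(D|A)P(A) + P(D|B)P(B)
     = 0.0146 × 0.7143 + 0.0850 × 0.2857
     = 0.01042878 + 0.02428450
     = 0.03471328

Step 2: Apply Bayes' theorem
P(A|D) = P(D|A)P(A) / P(D)
       = 0.01042878 / 0.03471328
       = 0.3004


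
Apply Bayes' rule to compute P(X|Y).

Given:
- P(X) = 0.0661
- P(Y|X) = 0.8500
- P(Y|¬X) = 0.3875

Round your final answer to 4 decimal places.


Bayes' theorem: P(X|Y) = P(Y|X) × P(X) / P(Y)

Step 1: Calculate P(Y) using law of total probability
P(Y) = P(Y|X)P(X) + P(Y|¬X)P(¬X)
     = 0.8500 × 0.0661 + 0.3875 × 0.9339
     = 0.05618500 + 0.36188625
     = 0.41807125

Step 2: Apply Bayes' theorem
P(X|Y) = P(Y|X) × P(X) / P(Y)
       = 0.05618500 / 0.41807125
       = 0.1344


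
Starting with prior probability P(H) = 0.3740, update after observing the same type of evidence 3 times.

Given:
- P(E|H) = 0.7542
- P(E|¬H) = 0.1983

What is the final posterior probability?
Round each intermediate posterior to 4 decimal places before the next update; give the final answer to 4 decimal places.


Sequential Bayesian updating:

Initial prior: P(H) = 0.3740

Update 1:
  P(E) = 0.7542 × 0.3740 + 0.1983 × 0.6260 = 0.28207080 + 0.12413580 = 0.40620660
  P(H|E) = 0.28207080 / 0.40620660 = 0.6944

Update 2:
  P(E) = 0.7542 × 0.6944 + 0.1983 × 0.3056 = 0.52371648 + 0.06060048 = 0.58431696
  P(H|E) = 0.52371648 / 0.58431696 = 0.8963

Update 3:
  P(E) = 0.7542 × 0.8963 + 0.1983 × 0.1037 = 0.67598946 + 0.02056371 = 0.69655317
  P(H|E) = 0.67598946 / 0.69655317 = 0.9705

Final posterior: 0.9705


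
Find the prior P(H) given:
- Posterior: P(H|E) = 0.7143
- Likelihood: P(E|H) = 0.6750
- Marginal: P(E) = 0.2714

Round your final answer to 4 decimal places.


From Bayes' theorem: P(H|E) = P(E|H) × P(H) / P(E)

Rearranging for P(H):
P(H) = P(H|E) × P(E) / P(E|H)
     = 0.7143 × 0.2714 / 0.6750
     = 0.19386102 / 0.6750
     = 0.2872


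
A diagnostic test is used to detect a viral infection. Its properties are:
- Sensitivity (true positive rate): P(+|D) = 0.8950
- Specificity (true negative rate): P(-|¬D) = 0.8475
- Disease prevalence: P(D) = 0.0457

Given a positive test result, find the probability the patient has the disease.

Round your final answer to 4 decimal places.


Let D = has disease, + = positive test

Given:
- P(D) = 0.0457 (prevalence)
- P(+|D) = 0.8950 (sensitivity)
- P(-|¬D) = 0.8475 (specificity)
- P(+|¬D) = 0.1525 (false positive rate = 1 - specificity)

Step 1: Find P(+)
P(+) = P(+|D)P(D) + P(+|¬D)P(¬D)
     = 0.8950 × 0.0457 + 0.1525 × 0.9543
     = 0.04090150 + 0.14553075
     = 0.18643225

Step 2: Apply Bayes' theorem for P(D|+)
P(D|+) = P(+|D)P(D) / P(+)
       = 0.04090150 / 0.18643225
       = 0.2194


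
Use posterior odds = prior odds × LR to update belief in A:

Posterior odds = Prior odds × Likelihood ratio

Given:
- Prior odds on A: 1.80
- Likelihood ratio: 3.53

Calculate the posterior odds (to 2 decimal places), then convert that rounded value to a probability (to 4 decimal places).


Step 1: Calculate posterior odds
Posterior odds = Prior odds × LR
               = 1.80 × 3.53
               = 6.35

Step 2: Convert to probability
P(A|E) = Posterior odds / (1 + Posterior odds)
       = 6.35 / (1 + 6.35)
       = 6.35 / 7.35
       = 0.8639

The evidence increased P(A) from 0.6429 to 0.8639.


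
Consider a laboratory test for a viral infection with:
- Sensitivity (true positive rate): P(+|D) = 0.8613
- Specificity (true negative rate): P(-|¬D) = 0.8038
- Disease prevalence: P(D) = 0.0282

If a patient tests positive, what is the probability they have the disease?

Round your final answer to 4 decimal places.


Let D = has disease, + = positive test

Given:
- P(D) = 0.0282 (prevalence)
- P(+|D) = 0.8613 (sensitivity)
- P(-|¬D) = 0.8038 (specificity)
- P(+|¬D) = 0.1962 (false positive rate = 1 - specificity)

Step 1: Find P(+)
P(+) = P(+|D)P(D) + P(+|¬D)P(¬D)
     = 0.8613 × 0.0282 + 0.1962 × 0.9718
     = 0.02428866 + 0.19066716
     = 0.21495582

Step 2: Apply Bayes' theorem for P(D|+)
P(D|+) = P(+|D)P(D) / P(+)
       = 0.02428866 / 0.21495582
       = 0.1130


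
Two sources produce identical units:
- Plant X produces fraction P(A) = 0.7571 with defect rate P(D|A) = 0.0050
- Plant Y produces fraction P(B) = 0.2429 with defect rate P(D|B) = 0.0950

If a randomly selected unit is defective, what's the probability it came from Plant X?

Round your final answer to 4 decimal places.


Let A = from Plant X, D = defective

Given:
- P(A) = 0.7571, P(B) = 0.2429
- P(D|A) = 0.0050, P(D|B) = 0.0950

Step 1: Find P(D)
P(D) = P(D|A)P(A) + P(D|B)P(B)
     = 0.0050 × 0.7571 + 0.0950 × 0.2429
     = 0.00378550 + 0.02307550
     = 0.02686100

Step 2: Apply Bayes' theorem
P(A|D) = P(D|A)P(A) / P(D)
       = 0.00378550 / 0.02686100
       = 0.1409


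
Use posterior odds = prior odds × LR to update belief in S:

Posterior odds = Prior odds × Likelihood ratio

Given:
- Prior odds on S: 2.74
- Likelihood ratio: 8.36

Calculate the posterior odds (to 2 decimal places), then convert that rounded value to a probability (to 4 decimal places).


Step 1: Calculate posterior odds
Posterior odds = Prior odds × LR
               = 2.74 × 8.36
               = 22.91

Step 2: Convert to probability
P(S|E) = Posterior odds / (1 + Posterior odds)
       = 22.91 / (1 + 22.91)
       = 22.91 / 23.91
       = 0.9582

The evidence increased P(S) from 0.7326 to 0.9582.


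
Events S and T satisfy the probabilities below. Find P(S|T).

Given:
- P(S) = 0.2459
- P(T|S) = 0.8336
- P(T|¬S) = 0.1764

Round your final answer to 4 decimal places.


Bayes' theorem: P(S|T) = P(T|S) × P(S) / P(T)

Step 1: Calculate P(T) using law of total probability
P(T) = P(T|S)P(S) + P(T|¬S)P(¬S)
     = 0.8336 × 0.2459 + 0.1764 × 0.7541
     = 0.20498224 + 0.13302324
     = 0.33800548

Step 2: Apply Bayes' theorem
P(S|T) = P(T|S) × P(S) / P(T)
       = 0.20498224 / 0.33800548
       = 0.6064


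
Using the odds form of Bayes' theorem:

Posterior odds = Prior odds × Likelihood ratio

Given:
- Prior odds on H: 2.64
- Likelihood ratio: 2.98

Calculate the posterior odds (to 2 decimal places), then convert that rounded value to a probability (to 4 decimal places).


Step 1: Calculate posterior odds
Posterior odds = Prior odds × LR
               = 2.64 × 2.98
               = 7.87

Step 2: Convert to probability
P(H|E) = Posterior odds / (1 + Posterior odds)
       = 7.87 / (1 + 7.87)
       = 7.87 / 8.87
       = 0.8873

The evidence increased P(H) from 0.7253 to 0.8873.


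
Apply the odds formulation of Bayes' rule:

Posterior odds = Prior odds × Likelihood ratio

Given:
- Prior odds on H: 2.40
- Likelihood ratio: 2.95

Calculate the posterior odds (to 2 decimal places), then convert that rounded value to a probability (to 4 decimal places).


Step 1: Calculate posterior odds
Posterior odds = Prior odds × LR
               = 2.40 × 2.95
               = 7.08

Step 2: Convert to probability
P(H|E) = Posterior odds / (1 + Posterior odds)
       = 7.08 / (1 + 7.08)
       = 7.08 / 8.08
       = 0.8762

The evidence increased P(H) from 0.7059 to 0.8762.


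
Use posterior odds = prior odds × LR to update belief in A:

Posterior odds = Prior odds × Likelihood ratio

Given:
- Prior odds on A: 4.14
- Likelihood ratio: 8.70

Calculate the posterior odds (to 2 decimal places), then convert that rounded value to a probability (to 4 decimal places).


Step 1: Calculate posterior odds
Posterior odds = Prior odds × LR
               = 4.14 × 8.70
               = 36.02

Step 2: Convert to probability
P(A|E) = Posterior odds / (1 + Posterior odds)
       = 36.02 / (1 + 36.02)
       = 36.02 / 37.02
       = 0.9730

The evidence increased P(A) from 0.8054 to 0.9730.


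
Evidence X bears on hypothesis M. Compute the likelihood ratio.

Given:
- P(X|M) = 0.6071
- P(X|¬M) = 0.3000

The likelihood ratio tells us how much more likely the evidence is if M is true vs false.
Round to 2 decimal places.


Likelihood Ratio (LR) = P(X|M) / P(X|¬M)

LR = 0.6071 / 0.3000
   = 2.02

The evidence is 2.02 times more likely if M is true than if M is false.
LR > 1, so observing X raises the odds in favor of M.


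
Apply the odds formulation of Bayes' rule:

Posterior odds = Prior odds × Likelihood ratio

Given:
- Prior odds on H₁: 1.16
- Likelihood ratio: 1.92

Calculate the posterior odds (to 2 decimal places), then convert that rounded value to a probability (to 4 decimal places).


Step 1: Calculate posterior odds
Posterior odds = Prior odds × LR
               = 1.16 × 1.92
               = 2.23

Step 2: Convert to probability
P(H₁|E) = Posterior odds / (1 + Posterior odds)
       = 2.23 / (1 + 2.23)
       = 2.23 / 3.23
       = 0.6904

The evidence increased P(H₁) from 0.5370 to 0.6904.


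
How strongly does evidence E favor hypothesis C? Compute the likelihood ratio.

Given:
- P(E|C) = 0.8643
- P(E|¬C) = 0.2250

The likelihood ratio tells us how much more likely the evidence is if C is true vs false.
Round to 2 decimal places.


Likelihood Ratio (LR) = P(E|C) / P(E|¬C)

LR = 0.8643 / 0.2250
   = 3.84

The evidence is 3.84 times more likely if C is true than if C is false.
Because LR exceeds 1, E is evidence for C.


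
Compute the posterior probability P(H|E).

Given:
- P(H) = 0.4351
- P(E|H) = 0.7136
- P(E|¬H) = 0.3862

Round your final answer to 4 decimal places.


Bayes' theorem: P(H|E) = P(E|H) × P(H) / P(E)

Step 1: Calculate P(E) using law of total probability
P(E) = P(E|H)P(H) + P(E|¬H)P(¬H)
     = 0.7136 × 0.4351 + 0.3862 × 0.5649
     = 0.31048736 + 0.21816438
     = 0.52865174

Step 2: Apply Bayes' theorem
P(H|E) = P(E|H) × P(H) / P(E)
       = 0.31048736 / 0.52865174
       = 0.5873


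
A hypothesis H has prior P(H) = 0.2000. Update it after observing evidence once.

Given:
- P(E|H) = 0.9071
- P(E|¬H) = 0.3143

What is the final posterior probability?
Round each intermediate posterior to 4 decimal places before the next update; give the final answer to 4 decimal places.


Sequential Bayesian updating:

Initial prior: P(H) = 0.2000

Update 1:
  P(E) = 0.9071 × 0.2000 + 0.3143 × 0.8000 = 0.18142000 + 0.25144000 = 0.43286000
  P(H|E) = 0.18142000 / 0.43286000 = 0.4191

Final posterior: 0.4191


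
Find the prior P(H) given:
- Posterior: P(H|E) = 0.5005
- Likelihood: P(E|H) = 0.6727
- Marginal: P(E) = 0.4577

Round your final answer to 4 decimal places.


From Bayes' theorem: P(H|E) = P(E|H) × P(H) / P(E)

Rearranging for P(H):
P(H) = P(H|E) × P(E) / P(E|H)
     = 0.5005 × 0.4577 / 0.6727
     = 0.22907885 / 0.6727
     = 0.3405


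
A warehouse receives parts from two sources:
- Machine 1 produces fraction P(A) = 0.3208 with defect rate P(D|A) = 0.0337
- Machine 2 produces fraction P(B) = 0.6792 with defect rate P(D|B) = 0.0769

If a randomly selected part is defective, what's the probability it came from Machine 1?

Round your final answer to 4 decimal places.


Let A = from Machine 1, D = defective

Given:
- P(A) = 0.3208, P(B) = 0.6792
- P(D|A) = 0.0337, P(D|B) = 0.0769

Step 1: Find P(D)
P(D) = P(D|A)P(A) + P(D|B)P(B)
     = 0.0337 × 0.3208 + 0.0769 × 0.6792
     = 0.01081096 + 0.05223048
     = 0.06304144

Step 2: Apply Bayes' theorem
P(A|D) = P(D|A)P(A) / P(D)
       = 0.01081096 / 0.06304144
       = 0.1715


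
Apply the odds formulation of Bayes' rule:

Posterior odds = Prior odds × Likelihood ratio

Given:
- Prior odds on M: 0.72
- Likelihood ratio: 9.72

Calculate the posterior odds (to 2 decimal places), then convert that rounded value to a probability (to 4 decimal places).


Step 1: Calculate posterior odds
Posterior odds = Prior odds × LR
               = 0.72 × 9.72
               = 7.00

Step 2: Convert to probability
P(M|E) = Posterior odds / (1 + Posterior odds)
       = 7.00 / (1 + 7.00)
       = 7.00 / 8.00
       = 0.8750

The evidence increased P(M) from 0.4186 to 0.8750.


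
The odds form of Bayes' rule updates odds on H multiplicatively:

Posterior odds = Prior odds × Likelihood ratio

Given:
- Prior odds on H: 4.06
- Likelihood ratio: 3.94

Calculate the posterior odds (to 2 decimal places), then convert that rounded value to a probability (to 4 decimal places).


Step 1: Calculate posterior odds
Posterior odds = Prior odds × LR
               = 4.06 × 3.94
               = 16.00

Step 2: Convert to probability
P(H|E) = Posterior odds / (1 + Posterior odds)
       = 16.00 / (1 + 16.00)
       = 16.00 / 17.00
       = 0.9412

The evidence increased P(H) from 0.8024 to 0.9412.


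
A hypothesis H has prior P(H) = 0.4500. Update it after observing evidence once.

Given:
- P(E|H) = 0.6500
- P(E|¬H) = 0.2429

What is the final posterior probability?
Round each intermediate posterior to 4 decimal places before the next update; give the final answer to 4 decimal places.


Sequential Bayesian updating:

Initial prior: P(H) = 0.4500

Update 1:
  P(E) = 0.6500 × 0.4500 + 0.2429 × 0.5500 = 0.29250000 + 0.13359500 = 0.42609500
  P(H|E) = 0.29250000 / 0.42609500 = 0.6865

Final posterior: 0.6865


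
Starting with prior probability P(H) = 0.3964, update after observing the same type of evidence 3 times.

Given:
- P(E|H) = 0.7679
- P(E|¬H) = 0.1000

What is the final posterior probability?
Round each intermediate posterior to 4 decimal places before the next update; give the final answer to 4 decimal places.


Sequential Bayesian updating:

Initial prior: P(H) = 0.3964

Update 1:
  P(E) = 0.7679 × 0.3964 + 0.1000 × 0.6036 = 0.30439556 + 0.06036000 = 0.36475556
  P(H|E) = 0.30439556 / 0.36475556 = 0.8345

Update 2:
  P(E) = 0.7679 × 0.8345 + 0.1000 × 0.1655 = 0.64081255 + 0.01655000 = 0.65736255
  P(H|E) = 0.64081255 / 0.65736255 = 0.9748

Update 3:
  P(E) = 0.7679 × 0.9748 + 0.1000 × 0.0252 = 0.74854892 + 0.00252000 = 0.75106892
  P(H|E) = 0.74854892 / 0.75106892 = 0.9966

Final posterior: 0.9966


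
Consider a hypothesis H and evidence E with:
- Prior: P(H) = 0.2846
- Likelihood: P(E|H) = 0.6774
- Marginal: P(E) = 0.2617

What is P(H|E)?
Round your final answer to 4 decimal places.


Using Bayes' theorem:

P(H|E) = P(E|H) × P(H) / P(E)
       = 0.6774 × 0.2846 / 0.2617
       = 0.19278804 / 0.2617
       = 0.7367

The evidence strengthens our belief in H.
Prior: 0.2846 → Posterior: 0.7367


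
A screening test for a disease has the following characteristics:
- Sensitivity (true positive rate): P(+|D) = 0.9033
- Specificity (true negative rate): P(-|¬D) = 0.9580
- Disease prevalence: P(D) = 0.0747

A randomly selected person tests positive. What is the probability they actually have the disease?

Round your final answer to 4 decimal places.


Let D = has disease, + = positive test

Given:
- P(D) = 0.0747 (prevalence)
- P(+|D) = 0.9033 (sensitivity)
- P(-|¬D) = 0.9580 (specificity)
- P(+|¬D) = 0.0420 (false positive rate = 1 - specificity)

Step 1: Find P(+)
P(+) = P(+|D)P(D) + P(+|¬D)P(¬D)
     = 0.9033 × 0.0747 + 0.0420 × 0.9253
     = 0.06747651 + 0.03886260
     = 0.10633911

Step 2: Apply Bayes' theorem for P(D|+)
P(D|+) = P(+|D)P(D) / P(+)
       = 0.06747651 / 0.10633911
       = 0.6345
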